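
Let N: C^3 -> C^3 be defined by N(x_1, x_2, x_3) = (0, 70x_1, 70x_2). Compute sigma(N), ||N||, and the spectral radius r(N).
sigma(N) = {0}; ||N|| = 70; r(N) = 0. (N is nilpotent with N^3 = 0.)

On C^3, N is a strictly lower-triangular matrix with 70 on the subdiagonal and zeros elsewhere, so its characteristic polynomial is lambda^3 and every eigenvalue is 0: sigma(N) = {0}. For the operator norm, N e_i = 70e_{i+1} for i = 1, ..., 2 and N e_3 = 0, so the singular values of N are 70 (with multiplicity 2) and 0; hence ||N|| = 70. The spectral radius r(N) = max|lambda| = 0. Note ||N|| > r(N) — characteristic of non-normal nilpotent operators. Indeed N^3 = 0.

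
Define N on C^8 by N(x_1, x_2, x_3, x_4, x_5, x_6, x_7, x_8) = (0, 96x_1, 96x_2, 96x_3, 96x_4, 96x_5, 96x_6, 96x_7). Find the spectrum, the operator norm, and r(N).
sigma(N) = {0}; ||N|| = 96; r(N) = 0. (N is nilpotent with N^8 = 0.)

On C^8, N is a strictly lower-triangular matrix with 96 on the subdiagonal and zeros elsewhere, so its characteristic polynomial is lambda^8 and every eigenvalue is 0: sigma(N) = {0}. For the operator norm, N e_i = 96e_{i+1} for i = 1, ..., 7 and N e_8 = 0, so the singular values of N are 96 (with multiplicity 7) and 0; hence ||N|| = 96. The spectral radius r(N) = max|lambda| = 0. Note ||N|| > r(N) — characteristic of non-normal nilpotent operators. Indeed N^8 = 0.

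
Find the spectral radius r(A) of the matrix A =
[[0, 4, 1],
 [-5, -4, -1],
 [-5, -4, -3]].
r(A) ≈ 4.9142

The eigenvalues of A are the roots of its characteristic polynomial. With M = A (coefficients from the trace, the sum of principal 2x2 minors, and det A):
  p(λ) = det(λ I - M) = λ^3 + 7λ^2 + 33λ + 40.
No integer candidate from the rational root theorem (±divisors of 40) is a root, so the roots are irrational. The cubic discriminant is Δ = -22147 < 0, so there is one real root and a complex-conjugate pair. p(-2) = -6 and p(-1) = 13 have opposite signs, so a root lies in (-2, -1); Newton's method refines it to λ ≈ -1.6564. Dividing out (λ - (-1.6564)) leaves approximately λ^2 + 5.3436λ + 24.1489. For λ^2 + 5.3436λ + 24.1489 the discriminant is -68.0414. It is negative, so the remaining roots are the complex-conjugate pair λ ≈ -2.6718 ± 4.1244i. Their product equals the constant term, so |λ|^2 ≈ 24.1489 and |λ| ≈ 4.9142.
Thus the eigenvalues (to 4 decimals) are -1.6564 (modulus 1.6564); -2.6718 ± 4.1244i (modulus 4.9142). The spectral radius is the largest modulus: r(A) ≈ 4.9142. (Cross-check: r(A) ≤ ||A||_2 ≈ 9.9089; equality holds whenever A is normal, though it can also hold for some non-normal A.)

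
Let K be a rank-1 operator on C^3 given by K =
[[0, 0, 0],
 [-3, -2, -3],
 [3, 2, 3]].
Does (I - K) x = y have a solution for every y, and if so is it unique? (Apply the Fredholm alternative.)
(I - K) is singular (det(I - K) = 0, i.e. 1 ∈ sigma(K)). (I - K) x = y is solvable iff y ⊥ ker((I - K)^*) = span{(3, 2, 3)}, i.e. iff 3y_1 + 2y_2 + 3y_3 = 0. When solvable, the solutions are x = y + c·(0, -1, 1), c arbitrary (ker(I - K) = span{(0, -1, 1)}, dimension 1).

K has rank 1, so it is an outer product K = u v^T: every row of K is a multiple of one row vector. Reading off the entries, u = (0, -1, 1) and v = (3, 2, 3) (row i of K equals u_i·v^T). A rank-one matrix u v^T satisfies K u = u (v·u) and kills the (2)-dimensional subspace v^⊥, so its characteristic polynomial is lambda^2 (lambda - v·u) with v·u = tr K = 1. Hence the eigenvalues of I - K are 1 (multiplicity 2) and 1 - (1) = 0, so det(I - K) = 0. (Direct check: I - K =
[[1, 0, 0],
 [3, 3, 3],
 [-3, -2, -2]]
has determinant 0.) So 1 is an eigenvalue of K and (I - K) is not invertible. The finite-dimensional Fredholm alternative says: either (I - K) is invertible, or ker(I - K) ≠ {0} and then range(I - K) = ker((I - K)^*)^⊥, with dim ker(I - K) = dim ker((I - K)^*). We are in the second case, so we need both kernels. Kernel of I - K: (I - K) u = u - u (v·u) = u - u = 0, so ker(I - K) = span{u} = span{(0, -1, 1)} (it is exactly 1-dimensional because rank(I - K) = 2). Kernel of the adjoint: K is real, so (I - K)^* = I - K^T = I - v u^T, and (I - v u^T) v = v - v (u·v) = 0; hence ker((I - K)^*) = span{v} = span{(3, 2, 3)}. Therefore (I - K) x = y is solvable iff <y, v> = 0, i.e. iff 3y_1 + 2y_2 + 3y_3 = 0. When this holds, K y = u (v·y) = 0, so (I - K) y = y and x = y is a particular solution; the full solution set is the line x = y + c·u = y + c·(0, -1, 1), c ∈ C.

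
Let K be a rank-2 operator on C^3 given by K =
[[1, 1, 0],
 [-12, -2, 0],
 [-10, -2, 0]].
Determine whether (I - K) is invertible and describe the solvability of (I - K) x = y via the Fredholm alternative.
(I - K) is invertible (det(I - K) = 12 ≠ 0), so for every y in C^3 the equation (I - K) x = y has a unique solution.

K has rank 2 and factors as K = U V^T = u1 v1^T + u2 v2^T with u1 = (-1, 2, 2), v1 = (-3, -1, 0), u2 = (1, 3, 2), v2 = (-2, 0, 0) (multiplying out reproduces the displayed K). The nonzero eigenvalues of U V^T coincide with those of the 2 x 2 matrix G = V^T U = [[v1·u1, v1·u2], [v2·u1, v2·u2]] = [[1, -6], [2, -2]], and by the Sylvester determinant identity det(I_3 - U V^T) = det(I_2 - V^T U) = det([[0, 6], [-2, 3]]) = (0)(3) - (6)(-2) = 12. (Direct check: I - K =
[[0, -1, 0],
 [12, 3, 0],
 [10, 2, 1]]
has determinant 12.) The finite-dimensional Fredholm alternative says: either (I - K) is invertible, or ker(I - K) ≠ {0} and then range(I - K) = ker((I - K)^*)^⊥, with dim ker(I - K) = dim ker((I - K)^*). Since det(I - K) ≠ 0, 1 is not an eigenvalue of K and ker(I - K) = {0}, so we are in the first case: for every y there is a unique x = (I - K)^(-1) y. (Explicitly, by the Woodbury identity, (I - U V^T)^(-1) = I + U (I_2 - G)^(-1) V^T.)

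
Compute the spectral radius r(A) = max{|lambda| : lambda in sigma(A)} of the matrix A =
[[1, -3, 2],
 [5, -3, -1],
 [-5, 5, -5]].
r(A) ≈ 5.2537

The eigenvalues of A are the roots of its characteristic polynomial. With M = A (coefficients from the trace, the sum of principal 2x2 minors, and det A):
  p(λ) = det(λ I - M) = λ^3 + 7λ^2 + 37λ + 50.
No integer candidate from the rational root theorem (±divisors of 50) is a root, so the roots are irrational. The cubic discriminant is Δ = -38531 < 0, so there is one real root and a complex-conjugate pair. p(-2) = -4 and p(-1) = 19 have opposite signs, so a root lies in (-2, -1); Newton's method refines it to λ ≈ -1.8115. Dividing out (λ - (-1.8115)) leaves approximately λ^2 + 5.1885λ + 27.6009. For λ^2 + 5.1885λ + 27.6009 the discriminant is -83.4835. It is negative, so the remaining roots are the complex-conjugate pair λ ≈ -2.5942 ± 4.5685i. Their product equals the constant term, so |λ|^2 ≈ 27.6009 and |λ| ≈ 5.2537.
Thus the eigenvalues (to 4 decimals) are -1.8115 (modulus 1.8115); -2.5942 ± 4.5685i (modulus 5.2537). The spectral radius is the largest modulus: r(A) ≈ 5.2537. (Cross-check: r(A) ≤ ||A||_2 ≈ 10.3151; equality holds whenever A is normal, though it can also hold for some non-normal A.)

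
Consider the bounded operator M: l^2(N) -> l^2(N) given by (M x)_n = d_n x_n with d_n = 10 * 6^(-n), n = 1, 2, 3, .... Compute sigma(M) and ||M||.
sigma(M) = {10 * 6^(-n) : n ≥ 1} ∪ {0}; ||M|| = 5/3

A bounded diagonal operator on l^2 with diagonal entries d_n has spectrum equal to the closure of {d_n : n ≥ 1}: every d_n is an eigenvalue (with eigenvector e_n), so {d_n} ⊂ sigma(M); the spectrum is closed, so its closure is too; and for lambda not in the closure, (M - lambda I) has bounded inverse (the diagonal entries 1/(d_n - lambda) are bounded). For our sequence d_n = 10 * 6^(-n), n = 1, 2, 3, ...:
  - {d_n} = {10 * 6^(-n) : n ≥ 1}; the only limit point is 0
  - closure = {10 * 6^(-n) : n ≥ 1} ∪ {0}
For the norm: a diagonal operator has ||M|| = sup_n |d_n|. Here d_n = 10 * 6^(-n) is positive and decreasing, so sup_n |d_n| = d_1 = 10/6 = 5/3. So ||M|| = 5/3.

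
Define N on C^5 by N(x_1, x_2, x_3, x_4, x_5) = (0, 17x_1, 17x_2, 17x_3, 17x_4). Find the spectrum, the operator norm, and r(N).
sigma(N) = {0}; ||N|| = 17; r(N) = 0. (N is nilpotent with N^5 = 0.)

On C^5, N is a strictly lower-triangular matrix with 17 on the subdiagonal and zeros elsewhere, so its characteristic polynomial is lambda^5 and every eigenvalue is 0: sigma(N) = {0}. For the operator norm, N e_i = 17e_{i+1} for i = 1, ..., 4 and N e_5 = 0, so the singular values of N are 17 (with multiplicity 4) and 0; hence ||N|| = 17. The spectral radius r(N) = max|lambda| = 0. Note ||N|| > r(N) — characteristic of non-normal nilpotent operators. Indeed N^5 = 0.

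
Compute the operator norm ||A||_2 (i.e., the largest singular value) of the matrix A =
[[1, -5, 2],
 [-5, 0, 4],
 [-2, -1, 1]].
||A||_2 ≈ 6.8635 (= sqrt(largest eigenvalue of A^T A))

||A||_2 = sigma_max(A) = sqrt(lambda_max(A^T A)). Form the symmetric matrix M = A^T A =
[[30, -3, -20],
 [-3, 26, -11],
 [-20, -11, 21]].
Its characteristic polynomial (trace, sum of principal 2x2 minors, determinant of M give the coefficients) is
  p(λ) = det(λ I - M) = λ^3 - 77λ^2 + 1426λ - 841.
No integer candidate from the rational root theorem (±divisors of 841) is a root, so the roots are irrational. The cubic discriminant is Δ = 564841177 > 0, so there are three distinct real roots. p(0) = -841 and p(1) = 509 have opposite signs, so a root lies in (0, 1); Newton's method refines it to λ ≈ 0.6097. p(29) = 145 and p(30) = -361 have opposite signs, so a root lies in (29, 30); Newton's method refines it to λ ≈ 29.282. p(47) = -89 and p(48) = 791 have opposite signs, so a root lies in (47, 48); Newton's method refines it to λ ≈ 47.1083. Check (Vieta): the three roots sum to 77, matching tr M = 77.
So the eigenvalues of A^T A are ≈ 0.6097, 29.282, 47.1083 (all ≥ 0, as they must be for A^T A). The largest is λ_max ≈ 47.1083, hence ||A||_2 = sqrt(λ_max) ≈ 6.8635.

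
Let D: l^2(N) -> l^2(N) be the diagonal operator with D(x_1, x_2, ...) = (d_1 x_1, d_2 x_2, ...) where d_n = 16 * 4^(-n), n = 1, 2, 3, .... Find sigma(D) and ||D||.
sigma(D) = {16 * 4^(-n) : n ≥ 1} ∪ {0}; ||D|| = 4

A bounded diagonal operator on l^2 with diagonal entries d_n has spectrum equal to the closure of {d_n : n ≥ 1}: every d_n is an eigenvalue (with eigenvector e_n), so {d_n} ⊂ sigma(D); the spectrum is closed, so its closure is too; and for lambda not in the closure, (D - lambda I) has bounded inverse (the diagonal entries 1/(d_n - lambda) are bounded). For our sequence d_n = 16 * 4^(-n), n = 1, 2, 3, ...:
  - {d_n} = {16 * 4^(-n) : n ≥ 1}; the only limit point is 0
  - closure = {16 * 4^(-n) : n ≥ 1} ∪ {0}
For the norm: a diagonal operator has ||D|| = sup_n |d_n|. Here d_n = 16 * 4^(-n) is positive and decreasing, so sup_n |d_n| = d_1 = 16/4 = 4. So ||D|| = 4.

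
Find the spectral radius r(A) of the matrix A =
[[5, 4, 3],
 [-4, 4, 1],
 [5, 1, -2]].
r(A) ≈ 6.1386

The eigenvalues of A are the roots of its characteristic polynomial. With M = A (coefficients from the trace, the sum of principal 2x2 minors, and det A):
  p(λ) = det(λ I - M) = λ^3 - 7λ^2 + 2λ + 129.
No integer candidate from the rational root theorem (±divisors of 129) is a root, so the roots are irrational. The cubic discriminant is Δ = -304663 < 0, so there is one real root and a complex-conjugate pair. p(-4) = -55 and p(-3) = 33 have opposite signs, so a root lies in (-4, -3); Newton's method refines it to λ ≈ -3.4233. Dividing out (λ - (-3.4233)) leaves approximately λ^2 - 10.4233λ + 37.6826. For λ^2 - 10.4233λ + 37.6826 the discriminant is -42.0843. It is negative, so the remaining roots are the complex-conjugate pair λ ≈ 5.2117 ± 3.2436i. Their product equals the constant term, so |λ|^2 ≈ 37.6826 and |λ| ≈ 6.1386.
Thus the eigenvalues (to 4 decimals) are -3.4233 (modulus 3.4233); 5.2117 ± 3.2436i (modulus 6.1386). The spectral radius is the largest modulus: r(A) ≈ 6.1386. (Cross-check: r(A) ≤ ||A||_2 ≈ 8.2878; equality holds whenever A is normal, though it can also hold for some non-normal A.)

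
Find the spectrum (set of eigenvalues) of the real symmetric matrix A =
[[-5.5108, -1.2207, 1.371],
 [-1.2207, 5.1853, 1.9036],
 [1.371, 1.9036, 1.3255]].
sigma(A) ≈ {-6, 1, 6}

A is real symmetric, so its spectrum consists of real eigenvalues. Expanding the characteristic polynomial of the displayed matrix gives
  det(λ I - A) = p(λ) = λ^3 + (-1)λ^2 + (-36)λ + (36).
Solving p(λ) = 0 yields eigenvalues ≈ -6, 1, 6. (A is shown rounded to 4 decimals, so these recover the underlying integer eigenvalues to within that precision.)
Verification: the trace of A = 1 equals the sum of eigenvalues 1, and det(A) ≈ -36.0002 matches the eigenvalue product -36.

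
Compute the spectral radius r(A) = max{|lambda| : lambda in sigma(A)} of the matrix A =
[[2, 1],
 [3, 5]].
r(A) = (7 + sqrt(21))/2 ≈ 5.7913

The eigenvalues of A are the roots of its characteristic polynomial. With M = A (coefficients from the trace and determinant):
  p(λ) = det(λ I - M) = λ^2 - 7λ + 7.
For λ^2 - 7λ + 7 the discriminant is 21. It is nonnegative but not a perfect square, so the roots are real and irrational: λ = (7 ± sqrt(21))/2 ≈ 5.7913, 1.2087.
Thus the eigenvalues (to 4 decimals) are 5.7913 (modulus 5.7913); 1.2087 (modulus 1.2087). The spectral radius is the largest modulus: r(A) = (7 + sqrt(21))/2 ≈ 5.7913. (Cross-check: r(A) ≤ ||A||_2 ≈ 6.1401; equality holds whenever A is normal, though it can also hold for some non-normal A.)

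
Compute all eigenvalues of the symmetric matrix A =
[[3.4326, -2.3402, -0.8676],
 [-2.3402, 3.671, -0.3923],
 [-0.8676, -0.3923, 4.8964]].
sigma(A) ≈ {1, 5, 6}

A is real symmetric, so its spectrum consists of real eigenvalues. Expanding the characteristic polynomial of the displayed matrix gives
  det(λ I - A) = p(λ) = λ^3 + (-12)λ^2 + (41)λ + (-30).
Solving p(λ) = 0 yields eigenvalues ≈ 1, 5, 6. (A is shown rounded to 4 decimals, so these recover the underlying integer eigenvalues to within that precision.)
Verification: the trace of A = 12 equals the sum of eigenvalues 12, and det(A) ≈ 30.0000 matches the eigenvalue product 30.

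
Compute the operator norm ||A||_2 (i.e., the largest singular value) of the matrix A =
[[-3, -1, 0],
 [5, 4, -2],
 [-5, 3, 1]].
||A||_2 ≈ 8.0605 (= sqrt(largest eigenvalue of A^T A))

||A||_2 = sigma_max(A) = sqrt(lambda_max(A^T A)). Form the symmetric matrix M = A^T A =
[[59, 8, -15],
 [8, 26, -5],
 [-15, -5, 5]].
Its characteristic polynomial (trace, sum of principal 2x2 minors, determinant of M give the coefficients) is
  p(λ) = det(λ I - M) = λ^3 - 90λ^2 + 1645λ - 1225.
No integer candidate from the rational root theorem (±divisors of 1225) is a root, so the roots are irrational. The cubic discriminant is Δ = 3765043625 > 0, so there are three distinct real roots. p(0) = -1225 and p(1) = 331 have opposite signs, so a root lies in (0, 1); Newton's method refines it to λ ≈ 0.7775. p(24) = 239 and p(25) = -725 have opposite signs, so a root lies in (24, 25); Newton's method refines it to λ ≈ 24.2512. p(64) = -2441 and p(65) = 75 have opposite signs, so a root lies in (64, 65); Newton's method refines it to λ ≈ 64.9713. Check (Vieta): the three roots sum to 90, matching tr M = 90.
So the eigenvalues of A^T A are ≈ 0.7775, 24.2512, 64.9713 (all ≥ 0, as they must be for A^T A). The largest is λ_max ≈ 64.9713, hence ||A||_2 = sqrt(λ_max) ≈ 8.0605.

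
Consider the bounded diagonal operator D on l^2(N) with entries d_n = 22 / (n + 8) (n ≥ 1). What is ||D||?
||D|| = 22/9 (attained at n = 1)

For D diagonal, ||D|| = sup_n |d_n| = sup_n 22/(n + 8). This is positive and strictly decreasing in n, so the supremum is attained at n = 1: d_1 = 22/(1 + 8) = 22/9. Hence ||D|| = 22/9.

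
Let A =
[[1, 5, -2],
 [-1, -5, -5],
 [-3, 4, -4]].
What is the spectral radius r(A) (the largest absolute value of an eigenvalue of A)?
r(A) ≈ 7.4245

The eigenvalues of A are the roots of its characteristic polynomial. With M = A (coefficients from the trace, the sum of principal 2x2 minors, and det A):
  p(λ) = det(λ I - M) = λ^3 + 8λ^2 + 30λ - 133.
No integer candidate from the rational root theorem (±divisors of 133) is a root, so the roots are irrational. The cubic discriminant is Δ = -830179 < 0, so there is one real root and a complex-conjugate pair. p(2) = -33 and p(3) = 56 have opposite signs, so a root lies in (2, 3); Newton's method refines it to λ ≈ 2.4128. Dividing out (λ - (2.4128)) leaves approximately λ^2 + 10.4128λ + 55.1235. For λ^2 + 10.4128λ + 55.1235 the discriminant is -112.0685. It is negative, so the remaining roots are the complex-conjugate pair λ ≈ -5.2064 ± 5.2931i. Their product equals the constant term, so |λ|^2 ≈ 55.1235 and |λ| ≈ 7.4245.
Thus the eigenvalues (to 4 decimals) are 2.4128 (modulus 2.4128); -5.2064 ± 5.2931i (modulus 7.4245). The spectral radius is the largest modulus: r(A) ≈ 7.4245. (Cross-check: r(A) ≤ ||A||_2 ≈ 8.137; equality holds whenever A is normal, though it can also hold for some non-normal A.)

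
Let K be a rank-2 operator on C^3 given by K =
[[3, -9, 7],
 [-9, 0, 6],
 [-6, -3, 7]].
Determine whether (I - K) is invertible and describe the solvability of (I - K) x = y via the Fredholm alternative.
(I - K) is invertible (det(I - K) = -9 ≠ 0), so for every y in C^3 the equation (I - K) x = y has a unique solution.

K has rank 2 and factors as K = U V^T = u1 v1^T + u2 v2^T with u1 = (3, 0, 1), v1 = (0, -3, 3), u2 = (-1, 3, 2), v2 = (-3, 0, 2) (multiplying out reproduces the displayed K). The nonzero eigenvalues of U V^T coincide with those of the 2 x 2 matrix G = V^T U = [[v1·u1, v1·u2], [v2·u1, v2·u2]] = [[3, -3], [-7, 7]], and by the Sylvester determinant identity det(I_3 - U V^T) = det(I_2 - V^T U) = det([[-2, 3], [7, -6]]) = (-2)(-6) - (3)(7) = -9. (Direct check: I - K =
[[-2, 9, -7],
 [9, 1, -6],
 [6, 3, -6]]
has determinant -9.) The finite-dimensional Fredholm alternative says: either (I - K) is invertible, or ker(I - K) ≠ {0} and then range(I - K) = ker((I - K)^*)^⊥, with dim ker(I - K) = dim ker((I - K)^*). Since det(I - K) ≠ 0, 1 is not an eigenvalue of K and ker(I - K) = {0}, so we are in the first case: for every y there is a unique x = (I - K)^(-1) y. (Explicitly, by the Woodbury identity, (I - U V^T)^(-1) = I + U (I_2 - G)^(-1) V^T.)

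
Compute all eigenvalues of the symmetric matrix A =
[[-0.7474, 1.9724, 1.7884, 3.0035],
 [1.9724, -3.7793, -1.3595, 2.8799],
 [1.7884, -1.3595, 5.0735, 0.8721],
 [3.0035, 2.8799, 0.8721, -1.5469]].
sigma(A) ≈ {-6, -4, 3, 6}

A is real symmetric, so its spectrum consists of real eigenvalues. Expanding the characteristic polynomial of the displayed matrix gives
  det(λ I - A) = p(λ) = λ^4 + (1)λ^3 + (-48)λ^2 + (-36.0021)λ + (431.9985).
Solving p(λ) = 0 yields eigenvalues ≈ -6, -4, 3, 6. (A is shown rounded to 4 decimals, so these recover the underlying integer eigenvalues to within that precision.)
Verification: the trace of A = -1 equals the sum of eigenvalues -1, and det(A) ≈ 431.9985 matches the eigenvalue product 432.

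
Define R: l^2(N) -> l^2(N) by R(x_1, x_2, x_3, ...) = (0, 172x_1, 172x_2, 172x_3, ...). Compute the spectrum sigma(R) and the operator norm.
sigma(R) = closed disk {z in C : |z| ≤ 172}; ||R|| = 172

Note R = 172·U where U is the unit right shift (U x)_k = x_{k-1} (with x_0 := 0); so ||R|| = 172||U|| and sigma(R) = 172·sigma(U). ||R x||^2 = sum_{k≥1} |172x_k|^2 = 29584||x||^2, so ||R|| = 172 and sigma(R) ⊂ {|z| ≤ 172}. For any |lambda| < 172, the equation (R - lambda I) x = 0 forces x_1 = 0, then 172x_k = lambda x_{k+1} ⇒ x = 0, so R has no eigenvalues. But (R - lambda I) is not surjective for |lambda| < 172: solving (R - lambda I) x = e_1 would require x_n proportional to (lambda/172)^(-n), which is not in l^2. So every |lambda| < 172 lies in the residual spectrum. The boundary |lambda| = 172 is in the approximate point spectrum (the spectrum is closed). Hence sigma(R) is the closed disk of radius 172.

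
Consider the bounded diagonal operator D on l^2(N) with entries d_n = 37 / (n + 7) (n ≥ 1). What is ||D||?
||D|| = 37/8 (attained at n = 1)

For D diagonal, ||D|| = sup_n |d_n| = sup_n 37/(n + 7). This is positive and strictly decreasing in n, so the supremum is attained at n = 1: d_1 = 37/(1 + 7) = 37/8. Hence ||D|| = 37/8.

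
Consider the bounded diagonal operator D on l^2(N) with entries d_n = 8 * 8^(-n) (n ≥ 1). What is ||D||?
||D|| = 1 (attained at n = 1)

For D diagonal, ||D|| = sup_n |d_n|. The sequence d_n = 8 * 8^(-n) is positive and strictly decreasing (ratio 8^(-1) < 1), so the supremum is d_1 = 8/8 = 1. Hence ||D|| = 1.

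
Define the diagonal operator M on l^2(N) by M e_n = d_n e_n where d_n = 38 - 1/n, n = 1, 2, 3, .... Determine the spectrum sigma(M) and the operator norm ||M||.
sigma(M) = {38 - 1/n : n ≥ 1} ∪ {38}; ||M|| = 38

A bounded diagonal operator on l^2 with diagonal entries d_n has spectrum equal to the closure of {d_n : n ≥ 1}: every d_n is an eigenvalue (with eigenvector e_n), so {d_n} ⊂ sigma(M); the spectrum is closed, so its closure is too; and for lambda not in the closure, (M - lambda I) has bounded inverse (the diagonal entries 1/(d_n - lambda) are bounded). For our sequence d_n = 38 - 1/n, n = 1, 2, 3, ...:
  - {d_n} = {38 - 1/n : n ≥ 1}; the only limit point is 38
  - closure = {38 - 1/n : n ≥ 1} ∪ {38}
For the norm: a diagonal operator has ||M|| = sup_n |d_n|. Here d_n = 38 - 1/n increases monotonically from d_1 = 37 toward 38, with all terms in [37, 38); so sup_n |d_n| = 38 (the supremum is the limit, not attained). So ||M|| = 38.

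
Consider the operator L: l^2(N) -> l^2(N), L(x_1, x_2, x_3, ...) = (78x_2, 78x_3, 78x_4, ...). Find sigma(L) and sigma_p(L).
sigma(L) = closed disk {z in C : |z| ≤ 78}; sigma_p(L) = open disk {z in C : |z| < 78}

Note L = 78·V where V is the unit left shift (V x)_k = x_{k+1}; so sigma(L) = 78·sigma(V) and ||L|| = 78||V||. ||L x||^2 = 6084sum_{k≥2} |x_k|^2 ≤ 6084||x||^2, with equality on {x : x_1 = 0}, so ||L|| = 78. For any lambda with |lambda| < 78, set r = lambda/78 (|r| < 1); the vector x = (1, r, r^2, ...) is in l^2 and satisfies L x = 78(r, r^2, ...) = lambda x, so lambda is an eigenvalue. On the boundary |lambda| = 78 the geometric series diverges, so no l^2 eigenvector exists, but these lambda lie in the approximate point spectrum. Hence sigma(L) is the closed disk of radius 78 and sigma_p(L) is the open disk.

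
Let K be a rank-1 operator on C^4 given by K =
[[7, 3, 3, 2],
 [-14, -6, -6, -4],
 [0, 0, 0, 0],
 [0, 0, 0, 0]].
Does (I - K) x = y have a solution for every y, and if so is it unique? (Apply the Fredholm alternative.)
(I - K) is singular (det(I - K) = 0, i.e. 1 ∈ sigma(K)). (I - K) x = y is solvable iff y ⊥ ker((I - K)^*) = span{(7, 3, 3, 2)}, i.e. iff 7y_1 + 3y_2 + 3y_3 + 2y_4 = 0. When solvable, the solutions are x = y + c·(1, -2, 0, 0), c arbitrary (ker(I - K) = span{(1, -2, 0, 0)}, dimension 1).

K has rank 1, so it is an outer product K = u v^T: every row of K is a multiple of one row vector. Reading off the entries, u = (1, -2, 0, 0) and v = (7, 3, 3, 2) (row i of K equals u_i·v^T). A rank-one matrix u v^T satisfies K u = u (v·u) and kills the (3)-dimensional subspace v^⊥, so its characteristic polynomial is lambda^3 (lambda - v·u) with v·u = tr K = 1. Hence the eigenvalues of I - K are 1 (multiplicity 3) and 1 - (1) = 0, so det(I - K) = 0. (Direct check: I - K =
[[-6, -3, -3, -2],
 [14, 7, 6, 4],
 [0, 0, 1, 0],
 [0, 0, 0, 1]]
has determinant 0.) So 1 is an eigenvalue of K and (I - K) is not invertible. The finite-dimensional Fredholm alternative says: either (I - K) is invertible, or ker(I - K) ≠ {0} and then range(I - K) = ker((I - K)^*)^⊥, with dim ker(I - K) = dim ker((I - K)^*). We are in the second case, so we need both kernels. Kernel of I - K: (I - K) u = u - u (v·u) = u - u = 0, so ker(I - K) = span{u} = span{(1, -2, 0, 0)} (it is exactly 1-dimensional because rank(I - K) = 3). Kernel of the adjoint: K is real, so (I - K)^* = I - K^T = I - v u^T, and (I - v u^T) v = v - v (u·v) = 0; hence ker((I - K)^*) = span{v} = span{(7, 3, 3, 2)}. Therefore (I - K) x = y is solvable iff <y, v> = 0, i.e. iff 7y_1 + 3y_2 + 3y_3 + 2y_4 = 0. When this holds, K y = u (v·y) = 0, so (I - K) y = y and x = y is a particular solution; the full solution set is the line x = y + c·u = y + c·(1, -2, 0, 0), c ∈ C.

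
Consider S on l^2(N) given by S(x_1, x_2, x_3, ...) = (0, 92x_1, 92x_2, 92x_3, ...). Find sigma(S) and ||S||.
sigma(S) = closed disk {z in C : |z| ≤ 92}; ||S|| = 92

Note S = 92·U where U is the unit right shift (U x)_k = x_{k-1} (with x_0 := 0); so ||S|| = 92||U|| and sigma(S) = 92·sigma(U). ||S x||^2 = sum_{k≥1} |92x_k|^2 = 8464||x||^2, so ||S|| = 92 and sigma(S) ⊂ {|z| ≤ 92}. For any |lambda| < 92, the equation (S - lambda I) x = 0 forces x_1 = 0, then 92x_k = lambda x_{k+1} ⇒ x = 0, so S has no eigenvalues. But (S - lambda I) is not surjective for |lambda| < 92: solving (S - lambda I) x = e_1 would require x_n proportional to (lambda/92)^(-n), which is not in l^2. So every |lambda| < 92 lies in the residual spectrum. The boundary |lambda| = 92 is in the approximate point spectrum (the spectrum is closed). Hence sigma(S) is the closed disk of radius 92.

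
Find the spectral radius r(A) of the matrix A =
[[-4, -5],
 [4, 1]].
r(A) = 4

The eigenvalues of A are the roots of its characteristic polynomial. With M = A (coefficients from the trace and determinant):
  p(λ) = det(λ I - M) = λ^2 + 3λ + 16.
For λ^2 + 3λ + 16 the discriminant is -55. It is negative, so the roots are the complex-conjugate pair λ = -3/2 ± (sqrt(55)/2) i ≈ -1.5 ± 3.7081i. For a conjugate pair the product of the roots equals the constant term, so |λ|^2 = 16 and |λ| = sqrt(16) = 4.
Thus the eigenvalues (to 4 decimals) are -1.5 ± 3.7081i (modulus 4). The spectral radius is the largest modulus: r(A) = 4. (Cross-check: r(A) ≤ ||A||_2 ≈ 7.2929; equality holds whenever A is normal, though it can also hold for some non-normal A.)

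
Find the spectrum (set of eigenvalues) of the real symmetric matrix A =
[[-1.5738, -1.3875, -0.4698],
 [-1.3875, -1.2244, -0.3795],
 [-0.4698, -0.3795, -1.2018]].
sigma(A) ≈ {-3, -1, 0}

A is real symmetric, so its spectrum consists of real eigenvalues. Expanding the characteristic polynomial of the displayed matrix gives
  det(λ I - A) = p(λ) = λ^3 + (4)λ^2 + (3)λ + (0).
Solving p(λ) = 0 yields eigenvalues ≈ -3, -1, 0. (A is shown rounded to 4 decimals, so these recover the underlying integer eigenvalues to within that precision.)
Verification: the trace of A = -4 equals the sum of eigenvalues -4, and det(A) ≈ -0.0000 matches the eigenvalue product 0.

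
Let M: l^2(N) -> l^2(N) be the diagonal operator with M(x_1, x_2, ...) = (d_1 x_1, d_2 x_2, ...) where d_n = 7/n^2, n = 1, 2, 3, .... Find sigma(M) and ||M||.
sigma(M) = {7/n^2 : n ≥ 1} ∪ {0}; ||M|| = 7

A bounded diagonal operator on l^2 with diagonal entries d_n has spectrum equal to the closure of {d_n : n ≥ 1}: every d_n is an eigenvalue (with eigenvector e_n), so {d_n} ⊂ sigma(M); the spectrum is closed, so its closure is too; and for lambda not in the closure, (M - lambda I) has bounded inverse (the diagonal entries 1/(d_n - lambda) are bounded). For our sequence d_n = 7/n^2, n = 1, 2, 3, ...:
  - {d_n} = {7/n^2 : n ≥ 1}; the only limit point is 0
  - closure = {7/n^2 : n ≥ 1} ∪ {0}
For the norm: a diagonal operator has ||M|| = sup_n |d_n|. Here d_n = 7/n^2 is positive and decreasing, so sup_n |d_n| = d_1 = 7. So ||M|| = 7.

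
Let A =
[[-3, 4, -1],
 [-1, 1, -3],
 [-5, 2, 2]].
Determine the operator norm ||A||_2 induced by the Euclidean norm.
||A||_2 ≈ 7.2177 (= sqrt(largest eigenvalue of A^T A))

||A||_2 = sigma_max(A) = sqrt(lambda_max(A^T A)). Form the symmetric matrix M = A^T A =
[[35, -23, -4],
 [-23, 21, -3],
 [-4, -3, 14]].
Its characteristic polynomial (trace, sum of principal 2x2 minors, determinant of M give the coefficients) is
  p(λ) = det(λ I - M) = λ^3 - 70λ^2 + 965λ - 1681.
No integer candidate from the rational root theorem (±divisors of 1681) is a root, so the roots are irrational. The cubic discriminant is Δ = 629774353 > 0, so there are three distinct real roots. p(2) = -23 and p(3) = 611 have opposite signs, so a root lies in (2, 3); Newton's method refines it to λ ≈ 2.0331. p(15) = 419 and p(16) = -65 have opposite signs, so a root lies in (15, 16); Newton's method refines it to λ ≈ 15.8711. p(52) = -173 and p(53) = 1711 have opposite signs, so a root lies in (52, 53); Newton's method refines it to λ ≈ 52.0958. Check (Vieta): the three roots sum to 70, matching tr M = 70.
So the eigenvalues of A^T A are ≈ 2.0331, 15.8711, 52.0958 (all ≥ 0, as they must be for A^T A). The largest is λ_max ≈ 52.0958, hence ||A||_2 = sqrt(λ_max) ≈ 7.2177.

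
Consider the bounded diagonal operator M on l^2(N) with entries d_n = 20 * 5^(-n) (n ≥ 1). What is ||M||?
||M|| = 4 (attained at n = 1)

For M diagonal, ||M|| = sup_n |d_n|. The sequence d_n = 20 * 5^(-n) is positive and strictly decreasing (ratio 5^(-1) < 1), so the supremum is d_1 = 20/5 = 4. Hence ||M|| = 4.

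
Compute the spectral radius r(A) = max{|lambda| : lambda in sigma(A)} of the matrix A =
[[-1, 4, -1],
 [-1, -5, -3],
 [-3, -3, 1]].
r(A) ≈ 4.4114

The eigenvalues of A are the roots of its characteristic polynomial. With M = A (coefficients from the trace, the sum of principal 2x2 minors, and det A):
  p(λ) = det(λ I - M) = λ^3 + 5λ^2 - 9λ - 66.
No integer candidate from the rational root theorem (±divisors of 66) is a root, so the roots are irrational. The cubic discriminant is Δ = -26211 < 0, so there is one real root and a complex-conjugate pair. p(3) = -21 and p(4) = 42 have opposite signs, so a root lies in (3, 4); Newton's method refines it to λ ≈ 3.3915. Dividing out (λ - (3.3915)) leaves approximately λ^2 + 8.3915λ + 19.4602. For λ^2 + 8.3915λ + 19.4602 the discriminant is -7.4229. It is negative, so the remaining roots are the complex-conjugate pair λ ≈ -4.1958 ± 1.3623i. Their product equals the constant term, so |λ|^2 ≈ 19.4602 and |λ| ≈ 4.4114.
Thus the eigenvalues (to 4 decimals) are 3.3915 (modulus 3.3915); -4.1958 ± 1.3623i (modulus 4.4114). The spectral radius is the largest modulus: r(A) ≈ 4.4114. (Cross-check: r(A) ≤ ||A||_2 ≈ 7.3424; equality holds whenever A is normal, though it can also hold for some non-normal A.)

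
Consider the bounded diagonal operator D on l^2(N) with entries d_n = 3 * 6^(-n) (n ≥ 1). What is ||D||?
||D|| = 1/2 (attained at n = 1)

For D diagonal, ||D|| = sup_n |d_n|. The sequence d_n = 3 * 6^(-n) is positive and strictly decreasing (ratio 6^(-1) < 1), so the supremum is d_1 = 3/6 = 1/2. Hence ||D|| = 1/2.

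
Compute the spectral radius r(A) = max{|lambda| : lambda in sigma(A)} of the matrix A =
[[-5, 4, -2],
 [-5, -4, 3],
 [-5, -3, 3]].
r(A) ≈ 4.5501

The eigenvalues of A are the roots of its characteristic polynomial. With M = A (coefficients from the trace, the sum of principal 2x2 minors, and det A):
  p(λ) = det(λ I - M) = λ^3 + 6λ^2 + 12λ - 25.
No integer candidate from the rational root theorem (±divisors of 25) is a root, so the roots are irrational. The cubic discriminant is Δ = -29403 < 0, so there is one real root and a complex-conjugate pair. p(1) = -6 and p(2) = 31 have opposite signs, so a root lies in (1, 2); Newton's method refines it to λ ≈ 1.2075. Dividing out (λ - (1.2075)) leaves approximately λ^2 + 7.2075λ + 20.7033. For λ^2 + 7.2075λ + 20.7033 the discriminant is -30.8648. It is negative, so the remaining roots are the complex-conjugate pair λ ≈ -3.6038 ± 2.7778i. Their product equals the constant term, so |λ|^2 ≈ 20.7033 and |λ| ≈ 4.5501.
Thus the eigenvalues (to 4 decimals) are 1.2075 (modulus 1.2075); -3.6038 ± 2.7778i (modulus 4.5501). The spectral radius is the largest modulus: r(A) ≈ 4.5501. (Cross-check: r(A) ≤ ||A||_2 ≈ 9.6763; equality holds whenever A is normal, though it can also hold for some non-normal A.)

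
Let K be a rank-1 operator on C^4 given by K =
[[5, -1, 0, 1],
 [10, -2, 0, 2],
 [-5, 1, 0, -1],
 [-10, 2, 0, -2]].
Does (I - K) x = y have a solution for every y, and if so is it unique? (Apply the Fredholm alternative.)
(I - K) is singular (det(I - K) = 0, i.e. 1 ∈ sigma(K)). (I - K) x = y is solvable iff y ⊥ ker((I - K)^*) = span{(5, -1, 0, 1)}, i.e. iff 5y_1 - y_2 + y_4 = 0. When solvable, the solutions are x = y + c·(1, 2, -1, -2), c arbitrary (ker(I - K) = span{(1, 2, -1, -2)}, dimension 1).

K has rank 1, so it is an outer product K = u v^T: every row of K is a multiple of one row vector. Reading off the entries, u = (1, 2, -1, -2) and v = (5, -1, 0, 1) (row i of K equals u_i·v^T). A rank-one matrix u v^T satisfies K u = u (v·u) and kills the (3)-dimensional subspace v^⊥, so its characteristic polynomial is lambda^3 (lambda - v·u) with v·u = tr K = 1. Hence the eigenvalues of I - K are 1 (multiplicity 3) and 1 - (1) = 0, so det(I - K) = 0. (Direct check: I - K =
[[-4, 1, 0, -1],
 [-10, 3, 0, -2],
 [5, -1, 1, 1],
 [10, -2, 0, 3]]
has determinant 0.) So 1 is an eigenvalue of K and (I - K) is not invertible. The finite-dimensional Fredholm alternative says: either (I - K) is invertible, or ker(I - K) ≠ {0} and then range(I - K) = ker((I - K)^*)^⊥, with dim ker(I - K) = dim ker((I - K)^*). We are in the second case, so we need both kernels. Kernel of I - K: (I - K) u = u - u (v·u) = u - u = 0, so ker(I - K) = span{u} = span{(1, 2, -1, -2)} (it is exactly 1-dimensional because rank(I - K) = 3). Kernel of the adjoint: K is real, so (I - K)^* = I - K^T = I - v u^T, and (I - v u^T) v = v - v (u·v) = 0; hence ker((I - K)^*) = span{v} = span{(5, -1, 0, 1)}. Therefore (I - K) x = y is solvable iff <y, v> = 0, i.e. iff 5y_1 - y_2 + y_4 = 0. When this holds, K y = u (v·y) = 0, so (I - K) y = y and x = y is a particular solution; the full solution set is the line x = y + c·u = y + c·(1, 2, -1, -2), c ∈ C.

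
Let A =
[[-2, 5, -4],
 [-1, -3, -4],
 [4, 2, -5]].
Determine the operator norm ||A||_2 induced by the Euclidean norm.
||A||_2 ≈ 8.306 (= sqrt(largest eigenvalue of A^T A))

||A||_2 = sigma_max(A) = sqrt(lambda_max(A^T A)). Form the symmetric matrix M = A^T A =
[[21, 1, -8],
 [1, 38, -18],
 [-8, -18, 57]].
Its characteristic polynomial (trace, sum of principal 2x2 minors, determinant of M give the coefficients) is
  p(λ) = det(λ I - M) = λ^3 - 116λ^2 + 3772λ - 36481.
No integer candidate from the rational root theorem (±divisors of 36481) is a root, so the roots are irrational. The cubic discriminant is Δ = 396452677 > 0, so there are three distinct real roots. p(18) = -337 and p(19) = 170 have opposite signs, so a root lies in (18, 19); Newton's method refines it to λ ≈ 18.6372. p(28) = 143 and p(29) = -260 have opposite signs, so a root lies in (28, 29); Newton's method refines it to λ ≈ 28.3726. p(68) = -1937 and p(69) = 20 have opposite signs, so a root lies in (68, 69); Newton's method refines it to λ ≈ 68.9902. Check (Vieta): the three roots sum to 116, matching tr M = 116.
So the eigenvalues of A^T A are ≈ 18.6372, 28.3726, 68.9902 (all ≥ 0, as they must be for A^T A). The largest is λ_max ≈ 68.9902, hence ||A||_2 = sqrt(λ_max) ≈ 8.306.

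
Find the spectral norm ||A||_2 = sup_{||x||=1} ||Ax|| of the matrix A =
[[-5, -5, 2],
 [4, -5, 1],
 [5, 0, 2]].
||A||_2 ≈ 8.2119 (= sqrt(largest eigenvalue of A^T A))

||A||_2 = sigma_max(A) = sqrt(lambda_max(A^T A)). Form the symmetric matrix M = A^T A =
[[66, 5, 4],
 [5, 50, -15],
 [4, -15, 9]].
Its characteristic polynomial (trace, sum of principal 2x2 minors, determinant of M give the coefficients) is
  p(λ) = det(λ I - M) = λ^3 - 125λ^2 + 4078λ - 13225.
No integer candidate from the rational root theorem (±divisors of 13225) is a root, so the roots are irrational. The cubic discriminant is Δ = 1878490417 > 0, so there are three distinct real roots. p(3) = -2089 and p(4) = 1151 have opposite signs, so a root lies in (3, 4); Newton's method refines it to λ ≈ 3.6366. p(53) = 661 and p(54) = -49 have opposite signs, so a root lies in (53, 54); Newton's method refines it to λ ≈ 53.9276. p(67) = -361 and p(68) = 511 have opposite signs, so a root lies in (67, 68); Newton's method refines it to λ ≈ 67.4358. Check (Vieta): the three roots sum to 125, matching tr M = 125.
So the eigenvalues of A^T A are ≈ 3.6366, 53.9276, 67.4358 (all ≥ 0, as they must be for A^T A). The largest is λ_max ≈ 67.4358, hence ||A||_2 = sqrt(λ_max) ≈ 8.2119.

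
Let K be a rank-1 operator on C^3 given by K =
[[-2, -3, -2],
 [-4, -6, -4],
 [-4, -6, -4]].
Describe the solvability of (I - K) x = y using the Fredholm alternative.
(I - K) is invertible (det(I - K) = 13 ≠ 0), so for every y in C^3 the equation (I - K) x = y has a unique solution.

K has rank 1, so it is an outer product K = u v^T: every row of K is a multiple of one row vector. Reading off the entries, u = (1, 2, 2) and v = (-2, -3, -2) (row i of K equals u_i·v^T). A rank-one matrix u v^T satisfies K u = u (v·u) and kills the (2)-dimensional subspace v^⊥, so its characteristic polynomial is lambda^2 (lambda - v·u) with v·u = tr K = -12. Hence the eigenvalues of I - K are 1 (multiplicity 2) and 1 - (-12) = 13, so det(I - K) = 13. (Direct check: I - K =
[[3, 3, 2],
 [4, 7, 4],
 [4, 6, 5]]
has determinant 13.) The finite-dimensional Fredholm alternative says: either (I - K) is invertible, or ker(I - K) ≠ {0} and then range(I - K) = ker((I - K)^*)^⊥, with dim ker(I - K) = dim ker((I - K)^*). Since det(I - K) ≠ 0, 1 is not an eigenvalue of K and ker(I - K) = {0}, so we are in the first case: for every y there is a unique x = (I - K)^(-1) y. Explicitly, by the Sherman–Morrison formula, (I - u v^T)^(-1) = I + u v^T/(1 - v·u), i.e. (I - K)^(-1) = I + K/(13).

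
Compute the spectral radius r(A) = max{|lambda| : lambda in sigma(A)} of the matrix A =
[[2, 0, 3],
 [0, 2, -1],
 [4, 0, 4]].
r(A) = (6 + sqrt(52))/2 ≈ 6.6056

The eigenvalues of A are the roots of its characteristic polynomial. With M = A (coefficients from the trace, the sum of principal 2x2 minors, and det A):
  p(λ) = det(λ I - M) = λ^3 - 8λ^2 + 8λ + 8.
By the rational root theorem any rational root is an integer divisor of 8. Testing λ = 2: p(2) = 8 - 32 + 16 + 8 = 0, so λ = 2 is a root. Dividing out (λ - 2) leaves p(λ) = (λ - 2)(λ^2 - 6λ - 4). For λ^2 - 6λ - 4 the discriminant is 52. It is nonnegative but not a perfect square, so the roots are real and irrational: λ = (6 ± sqrt(52))/2 ≈ 6.6056, -0.6056.
Thus the eigenvalues (to 4 decimals) are 6.6056 (modulus 6.6056); -0.6056 (modulus 0.6056); 2 (modulus 2). The spectral radius is the largest modulus: r(A) = (6 + sqrt(52))/2 ≈ 6.6056. (Cross-check: r(A) ≤ ||A||_2 ≈ 6.7275; equality holds whenever A is normal, though it can also hold for some non-normal A.)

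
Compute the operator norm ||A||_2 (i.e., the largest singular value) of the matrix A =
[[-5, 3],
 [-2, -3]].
||A||_2 = sqrt((47 + sqrt(445))/2) ≈ 5.835 (= sqrt(largest eigenvalue of A^T A))

||A||_2 = sigma_max(A) = sqrt(lambda_max(A^T A)). Form the symmetric matrix M = A^T A =
[[29, -9],
 [-9, 18]].
Its characteristic polynomial (trace, determinant of M give the coefficients) is
  p(λ) = det(λ I - M) = λ^2 - 47λ + 441.
For λ^2 - 47λ + 441 the discriminant is 445. It is nonnegative but not a perfect square, so the roots are real and irrational: λ = (47 ± sqrt(445))/2 ≈ 34.0475, 12.9525.
So the eigenvalues of A^T A are ≈ 12.9525, 34.0475 (all ≥ 0, as they must be for A^T A). The largest is λ_max = (47 + sqrt(445))/2 ≈ 34.0475, hence ||A||_2 = sqrt(λ_max) = sqrt((47 + sqrt(445))/2) ≈ 5.835.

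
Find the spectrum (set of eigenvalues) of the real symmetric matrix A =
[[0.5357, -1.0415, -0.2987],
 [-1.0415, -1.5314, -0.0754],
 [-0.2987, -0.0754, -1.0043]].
sigma(A) ≈ {-2, -1, 1}

A is real symmetric, so its spectrum consists of real eigenvalues. Expanding the characteristic polynomial of the displayed matrix gives
  det(λ I - A) = p(λ) = λ^3 + (2)λ^2 + (-1)λ + (-2).
Solving p(λ) = 0 yields eigenvalues ≈ -2, -1, 1. (A is shown rounded to 4 decimals, so these recover the underlying integer eigenvalues to within that precision.)
Verification: the trace of A = -2 equals the sum of eigenvalues -2, and det(A) ≈ 2.0000 matches the eigenvalue product 2.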